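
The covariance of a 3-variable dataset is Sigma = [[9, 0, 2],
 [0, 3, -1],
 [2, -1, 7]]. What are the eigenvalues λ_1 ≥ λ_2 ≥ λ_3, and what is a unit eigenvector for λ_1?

Step 1 — characteristic polynomial p(λ) = det(λI - Sigma) = λ³ - tr·λ² + c_1·λ - det, where tr = trace, c_1 = sum of the principal 2×2 minors, det = det(Sigma):
  tr = 9 + 3 + 7 = 19,
  c_1 = (9·3 - (0)²) + (9·7 - (2)²) + (3·7 - (-1)²) = 27 + 59 + 20 = 106,
  det = 9·(3·7 - (-1)²) - (0)·((0)·7 - (-1)·(2)) + (2)·((0)·(-1) - 3·(2)) = 9·(20) - (0)·(2) + (2)·(-6) = 168.
  So p(λ) = λ³ - 19λ² + 106λ - 168.
Step 2 — look for an integer root (rational root theorem: any rational root is an integer divisor of 168). Testing λ = 6:
  p(6) = 216 - 684 + 636 - 168 = 0  ✓
  Dividing out (λ - 6): p(λ) = (λ - 6)(λ² - 13λ + 28).
Step 3 — remaining eigenvalues from the quadratic λ² - 13λ + 28 = 0:
  Δ = 13² - 4·28 = 169 - 112 = 57,  λ = (13 ± √57)/2 = (13 ± 7.5498)/2 ≈ 10.2749 or 2.7251.
  Sorted: λ_1 = 10.2749,  λ_2 = 6,  λ_3 = 2.7251  (check: sum = 19 = tr ✓).

Step 4 — unit eigenvector for λ_1 ≈ 10.2749: v spans the null space of (Sigma - λ_1 I), whose rows are
  r_1 = (-1.2749, 0, 2),  r_2 = (0, -7.2749, -1),  r_3 = (2, -1, -3.2749).
  v is orthogonal to every row, so take v ∝ r_1 × r_2 = ((0)·(-1) - (2)·(-7.2749), (2)·(0) - (-1.2749)·(-1), (-1.2749)·(-7.2749) - (0)·(0)) ≈ (14.5498, -1.2749, 9.2749).
  Let u = (14.5498, -1.2749, 9.2749).
  ||u|| = √((14.5498)² + (-1.2749)² + (9.2749)²) = √(299.3472) ≈ 17.3017,  v_1 = u/||u|| ≈ (0.841, -0.0737, 0.5361) (||v_1|| = 1).

λ_1 = 10.2749,  λ_2 = 6,  λ_3 = 2.7251;  v_1 ≈ (0.841, -0.0737, 0.5361)


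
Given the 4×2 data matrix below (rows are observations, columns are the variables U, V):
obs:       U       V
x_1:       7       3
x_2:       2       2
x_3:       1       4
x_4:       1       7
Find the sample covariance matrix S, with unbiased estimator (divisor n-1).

Step 1 — column means:
  mean(U) = (7 + 2 + 1 + 1) / 4 = 11/4 = 2.75
  mean(V) = (3 + 2 + 4 + 7) / 4 = 16/4 = 4

Step 2 — sample covariance S[i,j] = (1/(n-1)) · Σ_k (x_{k,i} - mean_i) · (x_{k,j} - mean_j), with n-1 = 3.
  S[U,U] = ((4.25)·(4.25) + (-0.75)·(-0.75) + (-1.75)·(-1.75) + (-1.75)·(-1.75)) / 3 = 24.75/3 = 8.25
  S[U,V] = ((4.25)·(-1) + (-0.75)·(-2) + (-1.75)·(0) + (-1.75)·(3)) / 3 = -8/3 = -2.6667
  S[V,V] = ((-1)·(-1) + (-2)·(-2) + (0)·(0) + (3)·(3)) / 3 = 14/3 = 4.6667

S is symmetric (S[j,i] = S[i,j]). Assembling:

S = [[8.25, -2.6667],
 [-2.6667, 4.6667]]


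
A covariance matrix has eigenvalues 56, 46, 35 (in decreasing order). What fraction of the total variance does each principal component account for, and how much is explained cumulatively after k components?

Step 1 — total variance = trace(Sigma) = Σ λ_i = 56 + 46 + 35 = 137.

Step 2 — fraction explained by component i = λ_i / Σ λ:
  PC1: 56/137 = 0.4088
  PC2: 46/137 = 0.3358
  PC3: 35/137 = 0.2555

Step 3 — cumulative fraction after k components = (λ_1 + ... + λ_k) / Σ λ:
  k = 1: 56/137 = 0.4088
  k = 2: (56 + 46)/137 = 102/137 = 0.7445
  k = 3: (56 + 46 + 35)/137 = 137/137 = 1

Summary (fraction, with percent):

explained: PC1 0.4088 (40.88%), PC2 0.3358 (33.58%), PC3 0.2555 (25.55%);  cumulative: 0.4088, 0.7445, 1


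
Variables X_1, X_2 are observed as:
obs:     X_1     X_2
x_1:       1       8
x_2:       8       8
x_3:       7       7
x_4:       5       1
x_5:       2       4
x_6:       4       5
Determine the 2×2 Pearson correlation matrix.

Step 1 — column means:
  mean(X_1) = (1 + 8 + 7 + 5 + 2 + 4) / 6 = 27/6 = 4.5
  mean(X_2) = (8 + 8 + 7 + 1 + 4 + 5) / 6 = 33/6 = 5.5

Step 2 — sample variances and covariances s[i,j] = (1/(n-1)) · Σ_k (x_{k,i} - mean_i) · (x_{k,j} - mean_j), with n-1 = 5:
  s[X_1,X_1] = ((-3.5)·(-3.5) + (3.5)·(3.5) + (2.5)·(2.5) + (0.5)·(0.5) + (-2.5)·(-2.5) + (-0.5)·(-0.5)) / 5 = 37.5/5 = 7.5
  s[X_1,X_2] = ((-3.5)·(2.5) + (3.5)·(2.5) + (2.5)·(1.5) + (0.5)·(-4.5) + (-2.5)·(-1.5) + (-0.5)·(-0.5)) / 5 = 5.5/5 = 1.1
  s[X_2,X_2] = ((2.5)·(2.5) + (2.5)·(2.5) + (1.5)·(1.5) + (-4.5)·(-4.5) + (-1.5)·(-1.5) + (-0.5)·(-0.5)) / 5 = 37.5/5 = 7.5
  Sample standard deviations s_i = √(s[i,i]):
  s(X_1) = √(7.5) = 2.7386
  s(X_2) = √(7.5) = 2.7386

Step 3 — r_{ij} = s_{ij} / (s_i · s_j):
  r[X_1,X_1] = 1 (diagonal).
  r[X_1,X_2] = 1.1 / (2.7386 · 2.7386) = 1.1 / 7.5 = 0.1467
  r[X_2,X_2] = 1 (diagonal).

R is symmetric with unit diagonal. Assembling:

R = [[1, 0.1467],
 [0.1467, 1]]


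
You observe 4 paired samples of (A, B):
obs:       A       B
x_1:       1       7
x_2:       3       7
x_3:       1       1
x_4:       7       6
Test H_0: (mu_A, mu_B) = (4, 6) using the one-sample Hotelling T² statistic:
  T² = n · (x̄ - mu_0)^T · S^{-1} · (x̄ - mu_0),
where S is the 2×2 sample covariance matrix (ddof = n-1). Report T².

Step 1 — sample mean vector:
  mean(A) = (1 + 3 + 1 + 7) / 4 = 12/4 = 3
  mean(B) = (7 + 7 + 1 + 6) / 4 = 21/4 = 5.25
  x̄ = (3, 5.25),  deviation x̄ - mu_0 = (3, 5.25) - (4, 6) = (-1, -0.75).

Step 2 — sample covariance matrix, S[i,j] = (1/(n-1)) · Σ_k (x_{k,i} - mean_i) · (x_{k,j} - mean_j), divisor n-1 = 3:
  S[A,A] = ((-2)·(-2) + (0)·(0) + (-2)·(-2) + (4)·(4)) / 3 = 24/3 = 8
  S[A,B] = ((-2)·(1.75) + (0)·(1.75) + (-2)·(-4.25) + (4)·(0.75)) / 3 = 8/3 = 2.6667
  S[B,B] = ((1.75)·(1.75) + (1.75)·(1.75) + (-4.25)·(-4.25) + (0.75)·(0.75)) / 3 = 24.75/3 = 8.25
  S = [[8, 2.6667],
 [2.6667, 8.25]].

Step 3 — invert S. det(S) = 8·8.25 - (2.6667)² = 58.8889.
  S^{-1} = (1/det) · [[d, -b], [-b, a]] = [[0.1401, -0.0453],
 [-0.0453, 0.1358]].

Step 4 — quadratic form (x̄ - mu_0)^T · S^{-1} · (x̄ - mu_0):
  S^{-1} · (x̄ - mu_0) = (-0.1061, -0.0566),
  (x̄ - mu_0)^T · [...] = (-1)·(-0.1061) + (-0.75)·(-0.0566) = 0.1486.

Step 5 — scale by n: T² = 4 · 0.1486 = 0.5943.

T² ≈ 0.5943


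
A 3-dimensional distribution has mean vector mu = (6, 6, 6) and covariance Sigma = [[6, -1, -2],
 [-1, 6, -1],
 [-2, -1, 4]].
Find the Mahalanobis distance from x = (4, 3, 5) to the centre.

Step 1 — centre the observation: (x - mu) = (-2, -3, -1).

Step 2 — invert Sigma (cofactor / det for 3×3, or solve directly):
  Sigma^{-1} = [[0.217, 0.0566, 0.1226],
 [0.0566, 0.1887, 0.0755],
 [0.1226, 0.0755, 0.3302]].

Step 3 — form the quadratic (x - mu)^T · Sigma^{-1} · (x - mu):
  Sigma^{-1} · (x - mu) = (-0.7264, -0.7547, -0.8019).
  (x - mu)^T · [Sigma^{-1} · (x - mu)] = (-2)·(-0.7264) + (-3)·(-0.7547) + (-1)·(-0.8019) = 4.5189.

Step 4 — take square root: d = √(4.5189) ≈ 2.1258.

d(x, mu) = √(4.5189) ≈ 2.1258


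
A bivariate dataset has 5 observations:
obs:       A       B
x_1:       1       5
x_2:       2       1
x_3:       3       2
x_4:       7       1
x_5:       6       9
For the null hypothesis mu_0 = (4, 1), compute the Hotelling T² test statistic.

Step 1 — sample mean vector:
  mean(A) = (1 + 2 + 3 + 7 + 6) / 5 = 19/5 = 3.8
  mean(B) = (5 + 1 + 2 + 1 + 9) / 5 = 18/5 = 3.6
  x̄ = (3.8, 3.6),  deviation x̄ - mu_0 = (3.8, 3.6) - (4, 1) = (-0.2, 2.6).

Step 2 — sample covariance matrix, S[i,j] = (1/(n-1)) · Σ_k (x_{k,i} - mean_i) · (x_{k,j} - mean_j), divisor n-1 = 4:
  S[A,A] = ((-2.8)·(-2.8) + (-1.8)·(-1.8) + (-0.8)·(-0.8) + (3.2)·(3.2) + (2.2)·(2.2)) / 4 = 26.8/4 = 6.7
  S[A,B] = ((-2.8)·(1.4) + (-1.8)·(-2.6) + (-0.8)·(-1.6) + (3.2)·(-2.6) + (2.2)·(5.4)) / 4 = 5.6/4 = 1.4
  S[B,B] = ((1.4)·(1.4) + (-2.6)·(-2.6) + (-1.6)·(-1.6) + (-2.6)·(-2.6) + (5.4)·(5.4)) / 4 = 47.2/4 = 11.8
  S = [[6.7, 1.4],
 [1.4, 11.8]].

Step 3 — invert S. det(S) = 6.7·11.8 - (1.4)² = 77.1.
  S^{-1} = (1/det) · [[d, -b], [-b, a]] = [[0.153, -0.0182],
 [-0.0182, 0.0869]].

Step 4 — quadratic form (x̄ - mu_0)^T · S^{-1} · (x̄ - mu_0):
  S^{-1} · (x̄ - mu_0) = (-0.0778, 0.2296),
  (x̄ - mu_0)^T · [...] = (-0.2)·(-0.0778) + (2.6)·(0.2296) = 0.6125.

Step 5 — scale by n: T² = 5 · 0.6125 = 3.0623.

T² ≈ 3.0623


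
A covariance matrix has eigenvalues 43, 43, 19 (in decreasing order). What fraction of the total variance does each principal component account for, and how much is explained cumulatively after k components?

Step 1 — total variance = trace(Sigma) = Σ λ_i = 43 + 43 + 19 = 105.

Step 2 — fraction explained by component i = λ_i / Σ λ:
  PC1: 43/105 = 0.4095
  PC2: 43/105 = 0.4095
  PC3: 19/105 = 0.181

Step 3 — cumulative fraction after k components = (λ_1 + ... + λ_k) / Σ λ:
  k = 1: 43/105 = 0.4095
  k = 2: (43 + 43)/105 = 86/105 = 0.819
  k = 3: (43 + 43 + 19)/105 = 105/105 = 1

Summary (fraction, with percent):

explained: PC1 0.4095 (40.95%), PC2 0.4095 (40.95%), PC3 0.181 (18.1%);  cumulative: 0.4095, 0.819, 1


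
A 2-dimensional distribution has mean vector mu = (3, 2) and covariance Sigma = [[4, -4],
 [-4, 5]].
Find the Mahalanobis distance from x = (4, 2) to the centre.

Step 1 — centre the observation: (x - mu) = (1, 0).

Step 2 — invert Sigma. det(Sigma) = 4·5 - (-4)² = 4.
  Sigma^{-1} = (1/det) · [[d, -b], [-b, a]] = [[1.25, 1],
 [1, 1]].

Step 3 — form the quadratic (x - mu)^T · Sigma^{-1} · (x - mu):
  Sigma^{-1} · (x - mu) = (1.25, 1).
  (x - mu)^T · [Sigma^{-1} · (x - mu)] = (1)·(1.25) + (0)·(1) = 1.25.

Step 4 — take square root: d = √(1.25) ≈ 1.118.

d(x, mu) = √(1.25) ≈ 1.118


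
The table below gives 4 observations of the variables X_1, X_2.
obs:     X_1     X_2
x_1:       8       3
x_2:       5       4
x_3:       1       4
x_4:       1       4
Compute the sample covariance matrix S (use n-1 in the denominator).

Step 1 — column means:
  mean(X_1) = (8 + 5 + 1 + 1) / 4 = 15/4 = 3.75
  mean(X_2) = (3 + 4 + 4 + 4) / 4 = 15/4 = 3.75

Step 2 — sample covariance S[i,j] = (1/(n-1)) · Σ_k (x_{k,i} - mean_i) · (x_{k,j} - mean_j), with n-1 = 3.
  S[X_1,X_1] = ((4.25)·(4.25) + (1.25)·(1.25) + (-2.75)·(-2.75) + (-2.75)·(-2.75)) / 3 = 34.75/3 = 11.5833
  S[X_1,X_2] = ((4.25)·(-0.75) + (1.25)·(0.25) + (-2.75)·(0.25) + (-2.75)·(0.25)) / 3 = -4.25/3 = -1.4167
  S[X_2,X_2] = ((-0.75)·(-0.75) + (0.25)·(0.25) + (0.25)·(0.25) + (0.25)·(0.25)) / 3 = 0.75/3 = 0.25

S is symmetric (S[j,i] = S[i,j]). Assembling:

S = [[11.5833, -1.4167],
 [-1.4167, 0.25]]


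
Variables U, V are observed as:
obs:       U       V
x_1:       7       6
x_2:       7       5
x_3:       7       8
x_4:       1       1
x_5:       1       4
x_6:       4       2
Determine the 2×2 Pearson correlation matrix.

Step 1 — column means:
  mean(U) = (7 + 7 + 7 + 1 + 1 + 4) / 6 = 27/6 = 4.5
  mean(V) = (6 + 5 + 8 + 1 + 4 + 2) / 6 = 26/6 = 4.3333

Step 2 — sample variances and covariances s[i,j] = (1/(n-1)) · Σ_k (x_{k,i} - mean_i) · (x_{k,j} - mean_j), with n-1 = 5:
  s[U,U] = ((2.5)·(2.5) + (2.5)·(2.5) + (2.5)·(2.5) + (-3.5)·(-3.5) + (-3.5)·(-3.5) + (-0.5)·(-0.5)) / 5 = 43.5/5 = 8.7
  s[U,V] = ((2.5)·(1.6667) + (2.5)·(0.6667) + (2.5)·(3.6667) + (-3.5)·(-3.3333) + (-3.5)·(-0.3333) + (-0.5)·(-2.3333)) / 5 = 29/5 = 5.8
  s[V,V] = ((1.6667)·(1.6667) + (0.6667)·(0.6667) + (3.6667)·(3.6667) + (-3.3333)·(-3.3333) + (-0.3333)·(-0.3333) + (-2.3333)·(-2.3333)) / 5 = 33.3333/5 = 6.6667
  Sample standard deviations s_i = √(s[i,i]):
  s(U) = √(8.7) = 2.9496
  s(V) = √(6.6667) = 2.582

Step 3 — r_{ij} = s_{ij} / (s_i · s_j):
  r[U,U] = 1 (diagonal).
  r[U,V] = 5.8 / (2.9496 · 2.582) = 5.8 / 7.6158 = 0.7616
  r[V,V] = 1 (diagonal).

R is symmetric with unit diagonal. Assembling:

R = [[1, 0.7616],
 [0.7616, 1]]


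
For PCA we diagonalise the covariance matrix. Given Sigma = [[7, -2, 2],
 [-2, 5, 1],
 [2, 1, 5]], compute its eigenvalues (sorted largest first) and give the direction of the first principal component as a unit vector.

Step 1 — characteristic polynomial p(λ) = det(λI - Sigma) = λ³ - tr·λ² + c_1·λ - det, where tr = trace, c_1 = sum of the principal 2×2 minors, det = det(Sigma):
  tr = 7 + 5 + 5 = 17,
  c_1 = (7·5 - (-2)²) + (7·5 - (2)²) + (5·5 - (1)²) = 31 + 31 + 24 = 86,
  det = 7·(5·5 - (1)²) - (-2)·((-2)·5 - (1)·(2)) + (2)·((-2)·(1) - 5·(2)) = 7·(24) - (-2)·(-12) + (2)·(-12) = 120.
  So p(λ) = λ³ - 17λ² + 86λ - 120.
Step 2 — look for an integer root (rational root theorem: any rational root is an integer divisor of 120). Testing λ = 6:
  p(6) = 216 - 612 + 516 - 120 = 0  ✓
  Dividing out (λ - 6): p(λ) = (λ - 6)(λ² - 11λ + 20).
Step 3 — remaining eigenvalues from the quadratic λ² - 11λ + 20 = 0:
  Δ = 11² - 4·20 = 121 - 80 = 41,  λ = (11 ± √41)/2 = (11 ± 6.4031)/2 ≈ 8.7016 or 2.2984.
  Sorted: λ_1 = 8.7016,  λ_2 = 6,  λ_3 = 2.2984  (check: sum = 17 = tr ✓).

Step 4 — unit eigenvector for λ_1 ≈ 8.7016: v spans the null space of (Sigma - λ_1 I), whose rows are
  r_1 = (-1.7016, -2, 2),  r_2 = (-2, -3.7016, 1),  r_3 = (2, 1, -3.7016).
  v is orthogonal to every row, so take v ∝ r_1 × r_2 = ((-2)·(1) - (2)·(-3.7016), (2)·(-2) - (-1.7016)·(1), (-1.7016)·(-3.7016) - (-2)·(-2)) ≈ (5.4031, -2.2984, 2.2984).
  Let u = (5.4031, -2.2984, 2.2984).
  ||u|| = √((5.4031)² + (-2.2984)² + (2.2984)²) = √(39.7594) ≈ 6.3055,  v_1 = u/||u|| ≈ (0.8569, -0.3645, 0.3645) (||v_1|| = 1).

λ_1 = 8.7016,  λ_2 = 6,  λ_3 = 2.2984;  v_1 ≈ (0.8569, -0.3645, 0.3645)


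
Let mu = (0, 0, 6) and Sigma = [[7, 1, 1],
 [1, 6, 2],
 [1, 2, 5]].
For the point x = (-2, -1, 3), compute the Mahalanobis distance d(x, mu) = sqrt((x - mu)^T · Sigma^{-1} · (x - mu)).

Step 1 — centre the observation: (x - mu) = (-2, -1, -3).

Step 2 — invert Sigma (cofactor / det for 3×3, or solve directly):
  Sigma^{-1} = [[0.1486, -0.0171, -0.0229],
 [-0.0171, 0.1943, -0.0743],
 [-0.0229, -0.0743, 0.2343]].

Step 3 — form the quadratic (x - mu)^T · Sigma^{-1} · (x - mu):
  Sigma^{-1} · (x - mu) = (-0.2114, 0.0629, -0.5829).
  (x - mu)^T · [Sigma^{-1} · (x - mu)] = (-2)·(-0.2114) + (-1)·(0.0629) + (-3)·(-0.5829) = 2.1086.

Step 4 — take square root: d = √(2.1086) ≈ 1.4521.

d(x, mu) = √(2.1086) ≈ 1.4521


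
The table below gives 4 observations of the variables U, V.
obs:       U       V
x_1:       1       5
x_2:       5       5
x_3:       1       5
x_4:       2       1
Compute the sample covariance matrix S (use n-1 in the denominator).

Step 1 — column means:
  mean(U) = (1 + 5 + 1 + 2) / 4 = 9/4 = 2.25
  mean(V) = (5 + 5 + 5 + 1) / 4 = 16/4 = 4

Step 2 — sample covariance S[i,j] = (1/(n-1)) · Σ_k (x_{k,i} - mean_i) · (x_{k,j} - mean_j), with n-1 = 3.
  S[U,U] = ((-1.25)·(-1.25) + (2.75)·(2.75) + (-1.25)·(-1.25) + (-0.25)·(-0.25)) / 3 = 10.75/3 = 3.5833
  S[U,V] = ((-1.25)·(1) + (2.75)·(1) + (-1.25)·(1) + (-0.25)·(-3)) / 3 = 1/3 = 0.3333
  S[V,V] = ((1)·(1) + (1)·(1) + (1)·(1) + (-3)·(-3)) / 3 = 12/3 = 4

S is symmetric (S[j,i] = S[i,j]). Assembling:

S = [[3.5833, 0.3333],
 [0.3333, 4]]


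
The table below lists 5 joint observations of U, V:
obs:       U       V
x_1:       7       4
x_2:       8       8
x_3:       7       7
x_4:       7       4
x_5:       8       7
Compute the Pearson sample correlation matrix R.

Step 1 — column means:
  mean(U) = (7 + 8 + 7 + 7 + 8) / 5 = 37/5 = 7.4
  mean(V) = (4 + 8 + 7 + 4 + 7) / 5 = 30/5 = 6

Step 2 — sample variances and covariances s[i,j] = (1/(n-1)) · Σ_k (x_{k,i} - mean_i) · (x_{k,j} - mean_j), with n-1 = 4:
  s[U,U] = ((-0.4)·(-0.4) + (0.6)·(0.6) + (-0.4)·(-0.4) + (-0.4)·(-0.4) + (0.6)·(0.6)) / 4 = 1.2/4 = 0.3
  s[U,V] = ((-0.4)·(-2) + (0.6)·(2) + (-0.4)·(1) + (-0.4)·(-2) + (0.6)·(1)) / 4 = 3/4 = 0.75
  s[V,V] = ((-2)·(-2) + (2)·(2) + (1)·(1) + (-2)·(-2) + (1)·(1)) / 4 = 14/4 = 3.5
  Sample standard deviations s_i = √(s[i,i]):
  s(U) = √(0.3) = 0.5477
  s(V) = √(3.5) = 1.8708

Step 3 — r_{ij} = s_{ij} / (s_i · s_j):
  r[U,U] = 1 (diagonal).
  r[U,V] = 0.75 / (0.5477 · 1.8708) = 0.75 / 1.0247 = 0.7319
  r[V,V] = 1 (diagonal).

R is symmetric with unit diagonal. Assembling:

R = [[1, 0.7319],
 [0.7319, 1]]


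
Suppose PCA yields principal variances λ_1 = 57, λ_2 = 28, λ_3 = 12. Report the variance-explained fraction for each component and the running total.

Step 1 — total variance = trace(Sigma) = Σ λ_i = 57 + 28 + 12 = 97.

Step 2 — fraction explained by component i = λ_i / Σ λ:
  PC1: 57/97 = 0.5876
  PC2: 28/97 = 0.2887
  PC3: 12/97 = 0.1237

Step 3 — cumulative fraction after k components = (λ_1 + ... + λ_k) / Σ λ:
  k = 1: 57/97 = 0.5876
  k = 2: (57 + 28)/97 = 85/97 = 0.8763
  k = 3: (57 + 28 + 12)/97 = 97/97 = 1

Summary (fraction, with percent):

explained: PC1 0.5876 (58.76%), PC2 0.2887 (28.87%), PC3 0.1237 (12.37%);  cumulative: 0.5876, 0.8763, 1


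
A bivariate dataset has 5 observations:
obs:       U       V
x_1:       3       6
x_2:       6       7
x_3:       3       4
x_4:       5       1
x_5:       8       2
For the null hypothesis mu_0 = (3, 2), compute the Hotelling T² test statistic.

Step 1 — sample mean vector:
  mean(U) = (3 + 6 + 3 + 5 + 8) / 5 = 25/5 = 5
  mean(V) = (6 + 7 + 4 + 1 + 2) / 5 = 20/5 = 4
  x̄ = (5, 4),  deviation x̄ - mu_0 = (5, 4) - (3, 2) = (2, 2).

Step 2 — sample covariance matrix, S[i,j] = (1/(n-1)) · Σ_k (x_{k,i} - mean_i) · (x_{k,j} - mean_j), divisor n-1 = 4:
  S[U,U] = ((-2)·(-2) + (1)·(1) + (-2)·(-2) + (0)·(0) + (3)·(3)) / 4 = 18/4 = 4.5
  S[U,V] = ((-2)·(2) + (1)·(3) + (-2)·(0) + (0)·(-3) + (3)·(-2)) / 4 = -7/4 = -1.75
  S[V,V] = ((2)·(2) + (3)·(3) + (0)·(0) + (-3)·(-3) + (-2)·(-2)) / 4 = 26/4 = 6.5
  S = [[4.5, -1.75],
 [-1.75, 6.5]].

Step 3 — invert S. det(S) = 4.5·6.5 - (-1.75)² = 26.1875.
  S^{-1} = (1/det) · [[d, -b], [-b, a]] = [[0.2482, 0.0668],
 [0.0668, 0.1718]].

Step 4 — quadratic form (x̄ - mu_0)^T · S^{-1} · (x̄ - mu_0):
  S^{-1} · (x̄ - mu_0) = (0.6301, 0.4773),
  (x̄ - mu_0)^T · [...] = (2)·(0.6301) + (2)·(0.4773) = 2.2148.

Step 5 — scale by n: T² = 5 · 2.2148 = 11.074.

T² ≈ 11.074


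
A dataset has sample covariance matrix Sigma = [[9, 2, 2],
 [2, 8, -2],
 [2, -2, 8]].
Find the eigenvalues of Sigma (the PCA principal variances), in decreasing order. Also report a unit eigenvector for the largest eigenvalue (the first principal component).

Step 1 — characteristic polynomial p(λ) = det(λI - Sigma) = λ³ - tr·λ² + c_1·λ - det, where tr = trace, c_1 = sum of the principal 2×2 minors, det = det(Sigma):
  tr = 9 + 8 + 8 = 25,
  c_1 = (9·8 - (2)²) + (9·8 - (2)²) + (8·8 - (-2)²) = 68 + 68 + 60 = 196,
  det = 9·(8·8 - (-2)²) - (2)·((2)·8 - (-2)·(2)) + (2)·((2)·(-2) - 8·(2)) = 9·(60) - (2)·(20) + (2)·(-20) = 460.
  So p(λ) = λ³ - 25λ² + 196λ - 460.
Step 2 — look for an integer root (rational root theorem: any rational root is an integer divisor of 460). Testing λ = 10:
  p(10) = 1000 - 2500 + 1960 - 460 = 0  ✓
  Dividing out (λ - 10): p(λ) = (λ - 10)(λ² - 15λ + 46).
Step 3 — remaining eigenvalues from the quadratic λ² - 15λ + 46 = 0:
  Δ = 15² - 4·46 = 225 - 184 = 41,  λ = (15 ± √41)/2 = (15 ± 6.4031)/2 ≈ 10.7016 or 4.2984.
  Sorted: λ_1 = 10.7016,  λ_2 = 10,  λ_3 = 4.2984  (check: sum = 25 = tr ✓).

Step 4 — unit eigenvector for λ_1 ≈ 10.7016: v spans the null space of (Sigma - λ_1 I), whose rows are
  r_1 = (-1.7016, 2, 2),  r_2 = (2, -2.7016, -2),  r_3 = (2, -2, -2.7016).
  v is orthogonal to every row, so take v ∝ r_1 × r_2 = ((2)·(-2) - (2)·(-2.7016), (2)·(2) - (-1.7016)·(-2), (-1.7016)·(-2.7016) - (2)·(2)) ≈ (1.4031, 0.5969, 0.5969).
  Let u = (1.4031, 0.5969, 0.5969).
  ||u|| = √((1.4031)² + (0.5969)² + (0.5969)²) = √(2.6813) ≈ 1.6375,  v_1 = u/||u|| ≈ (0.8569, 0.3645, 0.3645) (||v_1|| = 1).

λ_1 = 10.7016,  λ_2 = 10,  λ_3 = 4.2984;  v_1 ≈ (0.8569, 0.3645, 0.3645)


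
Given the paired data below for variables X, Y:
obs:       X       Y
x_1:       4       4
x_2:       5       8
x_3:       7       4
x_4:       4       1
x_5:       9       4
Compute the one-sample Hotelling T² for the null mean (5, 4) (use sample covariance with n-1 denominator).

Step 1 — sample mean vector:
  mean(X) = (4 + 5 + 7 + 4 + 9) / 5 = 29/5 = 5.8
  mean(Y) = (4 + 8 + 4 + 1 + 4) / 5 = 21/5 = 4.2
  x̄ = (5.8, 4.2),  deviation x̄ - mu_0 = (5.8, 4.2) - (5, 4) = (0.8, 0.2).

Step 2 — sample covariance matrix, S[i,j] = (1/(n-1)) · Σ_k (x_{k,i} - mean_i) · (x_{k,j} - mean_j), divisor n-1 = 4:
  S[X,X] = ((-1.8)·(-1.8) + (-0.8)·(-0.8) + (1.2)·(1.2) + (-1.8)·(-1.8) + (3.2)·(3.2)) / 4 = 18.8/4 = 4.7
  S[X,Y] = ((-1.8)·(-0.2) + (-0.8)·(3.8) + (1.2)·(-0.2) + (-1.8)·(-3.2) + (3.2)·(-0.2)) / 4 = 2.2/4 = 0.55
  S[Y,Y] = ((-0.2)·(-0.2) + (3.8)·(3.8) + (-0.2)·(-0.2) + (-3.2)·(-3.2) + (-0.2)·(-0.2)) / 4 = 24.8/4 = 6.2
  S = [[4.7, 0.55],
 [0.55, 6.2]].

Step 3 — invert S. det(S) = 4.7·6.2 - (0.55)² = 28.8375.
  S^{-1} = (1/det) · [[d, -b], [-b, a]] = [[0.215, -0.0191],
 [-0.0191, 0.163]].

Step 4 — quadratic form (x̄ - mu_0)^T · S^{-1} · (x̄ - mu_0):
  S^{-1} · (x̄ - mu_0) = (0.1682, 0.0173),
  (x̄ - mu_0)^T · [...] = (0.8)·(0.1682) + (0.2)·(0.0173) = 0.138.

Step 5 — scale by n: T² = 5 · 0.138 = 0.6901.

T² ≈ 0.6901


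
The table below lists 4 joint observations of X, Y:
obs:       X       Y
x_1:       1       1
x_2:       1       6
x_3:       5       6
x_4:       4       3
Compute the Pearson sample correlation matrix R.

Step 1 — column means:
  mean(X) = (1 + 1 + 5 + 4) / 4 = 11/4 = 2.75
  mean(Y) = (1 + 6 + 6 + 3) / 4 = 16/4 = 4

Step 2 — sample variances and covariances s[i,j] = (1/(n-1)) · Σ_k (x_{k,i} - mean_i) · (x_{k,j} - mean_j), with n-1 = 3:
  s[X,X] = ((-1.75)·(-1.75) + (-1.75)·(-1.75) + (2.25)·(2.25) + (1.25)·(1.25)) / 3 = 12.75/3 = 4.25
  s[X,Y] = ((-1.75)·(-3) + (-1.75)·(2) + (2.25)·(2) + (1.25)·(-1)) / 3 = 5/3 = 1.6667
  s[Y,Y] = ((-3)·(-3) + (2)·(2) + (2)·(2) + (-1)·(-1)) / 3 = 18/3 = 6
  Sample standard deviations s_i = √(s[i,i]):
  s(X) = √(4.25) = 2.0616
  s(Y) = √(6) = 2.4495

Step 3 — r_{ij} = s_{ij} / (s_i · s_j):
  r[X,X] = 1 (diagonal).
  r[X,Y] = 1.6667 / (2.0616 · 2.4495) = 1.6667 / 5.0498 = 0.33
  r[Y,Y] = 1 (diagonal).

R is symmetric with unit diagonal. Assembling:

R = [[1, 0.33],
 [0.33, 1]]


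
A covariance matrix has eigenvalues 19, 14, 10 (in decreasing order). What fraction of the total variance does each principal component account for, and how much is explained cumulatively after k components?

Step 1 — total variance = trace(Sigma) = Σ λ_i = 19 + 14 + 10 = 43.

Step 2 — fraction explained by component i = λ_i / Σ λ:
  PC1: 19/43 = 0.4419
  PC2: 14/43 = 0.3256
  PC3: 10/43 = 0.2326

Step 3 — cumulative fraction after k components = (λ_1 + ... + λ_k) / Σ λ:
  k = 1: 19/43 = 0.4419
  k = 2: (19 + 14)/43 = 33/43 = 0.7674
  k = 3: (19 + 14 + 10)/43 = 43/43 = 1

Summary (fraction, with percent):

explained: PC1 0.4419 (44.19%), PC2 0.3256 (32.56%), PC3 0.2326 (23.26%);  cumulative: 0.4419, 0.7674, 1


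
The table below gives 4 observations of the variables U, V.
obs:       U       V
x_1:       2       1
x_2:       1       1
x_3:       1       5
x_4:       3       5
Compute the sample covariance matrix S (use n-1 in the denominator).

Step 1 — column means:
  mean(U) = (2 + 1 + 1 + 3) / 4 = 7/4 = 1.75
  mean(V) = (1 + 1 + 5 + 5) / 4 = 12/4 = 3

Step 2 — sample covariance S[i,j] = (1/(n-1)) · Σ_k (x_{k,i} - mean_i) · (x_{k,j} - mean_j), with n-1 = 3.
  S[U,U] = ((0.25)·(0.25) + (-0.75)·(-0.75) + (-0.75)·(-0.75) + (1.25)·(1.25)) / 3 = 2.75/3 = 0.9167
  S[U,V] = ((0.25)·(-2) + (-0.75)·(-2) + (-0.75)·(2) + (1.25)·(2)) / 3 = 2/3 = 0.6667
  S[V,V] = ((-2)·(-2) + (-2)·(-2) + (2)·(2) + (2)·(2)) / 3 = 16/3 = 5.3333

S is symmetric (S[j,i] = S[i,j]). Assembling:

S = [[0.9167, 0.6667],
 [0.6667, 5.3333]]


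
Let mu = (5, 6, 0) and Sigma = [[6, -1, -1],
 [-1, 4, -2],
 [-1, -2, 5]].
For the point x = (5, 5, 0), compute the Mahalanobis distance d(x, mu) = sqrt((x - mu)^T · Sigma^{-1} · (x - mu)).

Step 1 — centre the observation: (x - mu) = (0, -1, 0).

Step 2 — invert Sigma (cofactor / det for 3×3, or solve directly):
  Sigma^{-1} = [[0.1928, 0.0843, 0.0723],
 [0.0843, 0.3494, 0.1566],
 [0.0723, 0.1566, 0.2771]].

Step 3 — form the quadratic (x - mu)^T · Sigma^{-1} · (x - mu):
  Sigma^{-1} · (x - mu) = (-0.0843, -0.3494, -0.1566).
  (x - mu)^T · [Sigma^{-1} · (x - mu)] = (0)·(-0.0843) + (-1)·(-0.3494) + (0)·(-0.1566) = 0.3494.

Step 4 — take square root: d = √(0.3494) ≈ 0.5911.

d(x, mu) = √(0.3494) ≈ 0.5911


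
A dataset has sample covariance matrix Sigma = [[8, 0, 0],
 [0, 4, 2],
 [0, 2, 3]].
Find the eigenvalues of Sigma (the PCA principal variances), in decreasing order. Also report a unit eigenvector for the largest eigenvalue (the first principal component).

Step 1 — characteristic polynomial p(λ) = det(λI - Sigma) = λ³ - tr·λ² + c_1·λ - det, where tr = trace, c_1 = sum of the principal 2×2 minors, det = det(Sigma):
  tr = 8 + 4 + 3 = 15,
  c_1 = (8·4 - (0)²) + (8·3 - (0)²) + (4·3 - (2)²) = 32 + 24 + 8 = 64,
  det = 8·(4·3 - (2)²) - (0)·((0)·3 - (2)·(0)) + (0)·((0)·(2) - 4·(0)) = 8·(8) - (0)·(0) + (0)·(0) = 64.
  So p(λ) = λ³ - 15λ² + 64λ - 64.
Step 2 — look for an integer root (rational root theorem: any rational root is an integer divisor of 64). Testing λ = 8:
  p(8) = 512 - 960 + 512 - 64 = 0  ✓
  Dividing out (λ - 8): p(λ) = (λ - 8)(λ² - 7λ + 8).
Step 3 — remaining eigenvalues from the quadratic λ² - 7λ + 8 = 0:
  Δ = 7² - 4·8 = 49 - 32 = 17,  λ = (7 ± √17)/2 = (7 ± 4.1231)/2 ≈ 5.5616 or 1.4384.
  Sorted: λ_1 = 8,  λ_2 = 5.5616,  λ_3 = 1.4384  (check: sum = 15 = tr ✓).

Step 4 — unit eigenvector for λ_1 = 8: v spans the null space of (Sigma - λ_1 I), whose rows are
  r_1 = (0, 0, 0),  r_2 = (0, -4, 2),  r_3 = (0, 2, -5).
  v is orthogonal to every row, so take v ∝ r_2 × r_3 = ((-4)·(-5) - (2)·(2), (2)·(0) - (0)·(-5), (0)·(2) - (-4)·(0)) = (16, 0, 0).
  Rescale (divide by 16): u = (1, 0, 0).
  ||u|| = √((1)² + (0)² + (0)²) = √(1) = 1,  v_1 = u/||u|| ≈ (1, 0, 0) (||v_1|| = 1).

λ_1 = 8,  λ_2 = 5.5616,  λ_3 = 1.4384;  v_1 ≈ (1, 0, 0)


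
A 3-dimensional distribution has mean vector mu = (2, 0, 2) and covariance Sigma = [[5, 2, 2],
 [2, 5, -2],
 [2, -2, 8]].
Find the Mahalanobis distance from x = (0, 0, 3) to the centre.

Step 1 — centre the observation: (x - mu) = (-2, 0, 1).

Step 2 — invert Sigma (cofactor / det for 3×3, or solve directly):
  Sigma^{-1} = [[0.3214, -0.1786, -0.125],
 [-0.1786, 0.3214, 0.125],
 [-0.125, 0.125, 0.1875]].

Step 3 — form the quadratic (x - mu)^T · Sigma^{-1} · (x - mu):
  Sigma^{-1} · (x - mu) = (-0.7679, 0.4821, 0.4375).
  (x - mu)^T · [Sigma^{-1} · (x - mu)] = (-2)·(-0.7679) + (0)·(0.4821) + (1)·(0.4375) = 1.9732.

Step 4 — take square root: d = √(1.9732) ≈ 1.4047.

d(x, mu) = √(1.9732) ≈ 1.4047


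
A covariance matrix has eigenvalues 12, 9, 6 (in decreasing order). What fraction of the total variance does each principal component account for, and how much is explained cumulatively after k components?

Step 1 — total variance = trace(Sigma) = Σ λ_i = 12 + 9 + 6 = 27.

Step 2 — fraction explained by component i = λ_i / Σ λ:
  PC1: 12/27 = 0.4444
  PC2: 9/27 = 0.3333
  PC3: 6/27 = 0.2222

Step 3 — cumulative fraction after k components = (λ_1 + ... + λ_k) / Σ λ:
  k = 1: 12/27 = 0.4444
  k = 2: (12 + 9)/27 = 21/27 = 0.7778
  k = 3: (12 + 9 + 6)/27 = 27/27 = 1

Summary (fraction, with percent):

explained: PC1 0.4444 (44.44%), PC2 0.3333 (33.33%), PC3 0.2222 (22.22%);  cumulative: 0.4444, 0.7778, 1


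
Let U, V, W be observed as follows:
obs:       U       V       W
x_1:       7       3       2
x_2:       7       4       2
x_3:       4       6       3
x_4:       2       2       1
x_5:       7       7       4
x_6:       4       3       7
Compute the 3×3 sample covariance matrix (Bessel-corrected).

Step 1 — column means:
  mean(U) = (7 + 7 + 4 + 2 + 7 + 4) / 6 = 31/6 = 5.1667
  mean(V) = (3 + 4 + 6 + 2 + 7 + 3) / 6 = 25/6 = 4.1667
  mean(W) = (2 + 2 + 3 + 1 + 4 + 7) / 6 = 19/6 = 3.1667

Step 2 — sample covariance S[i,j] = (1/(n-1)) · Σ_k (x_{k,i} - mean_i) · (x_{k,j} - mean_j), with n-1 = 5.
  S[U,U] = ((1.8333)·(1.8333) + (1.8333)·(1.8333) + (-1.1667)·(-1.1667) + (-3.1667)·(-3.1667) + (1.8333)·(1.8333) + (-1.1667)·(-1.1667)) / 5 = 22.8333/5 = 4.5667
  S[U,V] = ((1.8333)·(-1.1667) + (1.8333)·(-0.1667) + (-1.1667)·(1.8333) + (-3.1667)·(-2.1667) + (1.8333)·(2.8333) + (-1.1667)·(-1.1667)) / 5 = 8.8333/5 = 1.7667
  S[U,W] = ((1.8333)·(-1.1667) + (1.8333)·(-1.1667) + (-1.1667)·(-0.1667) + (-3.1667)·(-2.1667) + (1.8333)·(0.8333) + (-1.1667)·(3.8333)) / 5 = -0.1667/5 = -0.0333
  S[V,V] = ((-1.1667)·(-1.1667) + (-0.1667)·(-0.1667) + (1.8333)·(1.8333) + (-2.1667)·(-2.1667) + (2.8333)·(2.8333) + (-1.1667)·(-1.1667)) / 5 = 18.8333/5 = 3.7667
  S[V,W] = ((-1.1667)·(-1.1667) + (-0.1667)·(-1.1667) + (1.8333)·(-0.1667) + (-2.1667)·(-2.1667) + (2.8333)·(0.8333) + (-1.1667)·(3.8333)) / 5 = 3.8333/5 = 0.7667
  S[W,W] = ((-1.1667)·(-1.1667) + (-1.1667)·(-1.1667) + (-0.1667)·(-0.1667) + (-2.1667)·(-2.1667) + (0.8333)·(0.8333) + (3.8333)·(3.8333)) / 5 = 22.8333/5 = 4.5667

S is symmetric (S[j,i] = S[i,j]). Assembling:

S = [[4.5667, 1.7667, -0.0333],
 [1.7667, 3.7667, 0.7667],
 [-0.0333, 0.7667, 4.5667]]


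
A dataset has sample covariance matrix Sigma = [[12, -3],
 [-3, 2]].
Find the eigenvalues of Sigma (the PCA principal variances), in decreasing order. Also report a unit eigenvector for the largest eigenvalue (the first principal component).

Step 1 — characteristic polynomial of 2×2 Sigma:
  det(Sigma - λI) = λ² - trace · λ + det = 0.
  trace = 12 + 2 = 14, det = 12·2 - (-3)² = 15.
Step 2 — discriminant:
  Δ = trace² - 4·det = 196 - 60 = 136.
Step 3 — eigenvalues:
  λ = (trace ± √Δ)/2 = (14 ± 11.6619)/2,
  λ_1 = 12.831,  λ_2 = 1.169.

Step 4 — unit eigenvector for λ_1: solve (Sigma - λ_1 I)v = 0. First row:
  (12 - 12.831)·v_x + (-3)·v_y = 0, i.e. (-0.831)·v_x + (-3)·v_y = 0,
  so v ∝ (b, λ_1 - a) = (-3, 0.831); multiply by -1 so the first entry is positive: u = (3, -0.831).
  ||u|| = √((3)² + (-0.831)²) = √(9.6905) ≈ 3.113,
  v_1 = u/||u|| ≈ (0.9637, -0.2669) (||v_1|| = 1).

λ_1 = 12.831,  λ_2 = 1.169;  v_1 ≈ (0.9637, -0.2669)


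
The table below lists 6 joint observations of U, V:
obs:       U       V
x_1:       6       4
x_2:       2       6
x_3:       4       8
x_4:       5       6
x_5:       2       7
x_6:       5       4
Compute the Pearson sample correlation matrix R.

Step 1 — column means:
  mean(U) = (6 + 2 + 4 + 5 + 2 + 5) / 6 = 24/6 = 4
  mean(V) = (4 + 6 + 8 + 6 + 7 + 4) / 6 = 35/6 = 5.8333

Step 2 — sample variances and covariances s[i,j] = (1/(n-1)) · Σ_k (x_{k,i} - mean_i) · (x_{k,j} - mean_j), with n-1 = 5:
  s[U,U] = ((2)·(2) + (-2)·(-2) + (0)·(0) + (1)·(1) + (-2)·(-2) + (1)·(1)) / 5 = 14/5 = 2.8
  s[U,V] = ((2)·(-1.8333) + (-2)·(0.1667) + (0)·(2.1667) + (1)·(0.1667) + (-2)·(1.1667) + (1)·(-1.8333)) / 5 = -8/5 = -1.6
  s[V,V] = ((-1.8333)·(-1.8333) + (0.1667)·(0.1667) + (2.1667)·(2.1667) + (0.1667)·(0.1667) + (1.1667)·(1.1667) + (-1.8333)·(-1.8333)) / 5 = 12.8333/5 = 2.5667
  Sample standard deviations s_i = √(s[i,i]):
  s(U) = √(2.8) = 1.6733
  s(V) = √(2.5667) = 1.6021

Step 3 — r_{ij} = s_{ij} / (s_i · s_j):
  r[U,U] = 1 (diagonal).
  r[U,V] = -1.6 / (1.6733 · 1.6021) = -1.6 / 2.6808 = -0.5968
  r[V,V] = 1 (diagonal).

R is symmetric with unit diagonal. Assembling:

R = [[1, -0.5968],
 [-0.5968, 1]]


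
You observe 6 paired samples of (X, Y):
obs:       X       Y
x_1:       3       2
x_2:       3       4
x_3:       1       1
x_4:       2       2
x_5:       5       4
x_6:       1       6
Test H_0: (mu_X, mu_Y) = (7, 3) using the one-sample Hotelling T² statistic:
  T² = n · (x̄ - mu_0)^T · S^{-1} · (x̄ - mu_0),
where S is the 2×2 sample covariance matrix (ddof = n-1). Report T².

Step 1 — sample mean vector:
  mean(X) = (3 + 3 + 1 + 2 + 5 + 1) / 6 = 15/6 = 2.5
  mean(Y) = (2 + 4 + 1 + 2 + 4 + 6) / 6 = 19/6 = 3.1667
  x̄ = (2.5, 3.1667),  deviation x̄ - mu_0 = (2.5, 3.1667) - (7, 3) = (-4.5, 0.1667).

Step 2 — sample covariance matrix, S[i,j] = (1/(n-1)) · Σ_k (x_{k,i} - mean_i) · (x_{k,j} - mean_j), divisor n-1 = 5:
  S[X,X] = ((0.5)·(0.5) + (0.5)·(0.5) + (-1.5)·(-1.5) + (-0.5)·(-0.5) + (2.5)·(2.5) + (-1.5)·(-1.5)) / 5 = 11.5/5 = 2.3
  S[X,Y] = ((0.5)·(-1.1667) + (0.5)·(0.8333) + (-1.5)·(-2.1667) + (-0.5)·(-1.1667) + (2.5)·(0.8333) + (-1.5)·(2.8333)) / 5 = 1.5/5 = 0.3
  S[Y,Y] = ((-1.1667)·(-1.1667) + (0.8333)·(0.8333) + (-2.1667)·(-2.1667) + (-1.1667)·(-1.1667) + (0.8333)·(0.8333) + (2.8333)·(2.8333)) / 5 = 16.8333/5 = 3.3667
  S = [[2.3, 0.3],
 [0.3, 3.3667]].

Step 3 — invert S. det(S) = 2.3·3.3667 - (0.3)² = 7.6533.
  S^{-1} = (1/det) · [[d, -b], [-b, a]] = [[0.4399, -0.0392],
 [-0.0392, 0.3005]].

Step 4 — quadratic form (x̄ - mu_0)^T · S^{-1} · (x̄ - mu_0):
  S^{-1} · (x̄ - mu_0) = (-1.9861, 0.2265),
  (x̄ - mu_0)^T · [...] = (-4.5)·(-1.9861) + (0.1667)·(0.2265) = 8.975.

Step 5 — scale by n: T² = 6 · 8.975 = 53.8502.

T² ≈ 53.8502


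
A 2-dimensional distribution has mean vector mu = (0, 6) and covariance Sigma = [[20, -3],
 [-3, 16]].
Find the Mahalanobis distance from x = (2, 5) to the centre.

Step 1 — centre the observation: (x - mu) = (2, -1).

Step 2 — invert Sigma. det(Sigma) = 20·16 - (-3)² = 311.
  Sigma^{-1} = (1/det) · [[d, -b], [-b, a]] = [[0.0514, 0.0096],
 [0.0096, 0.0643]].

Step 3 — form the quadratic (x - mu)^T · Sigma^{-1} · (x - mu):
  Sigma^{-1} · (x - mu) = (0.0932, -0.045).
  (x - mu)^T · [Sigma^{-1} · (x - mu)] = (2)·(0.0932) + (-1)·(-0.045) = 0.2315.

Step 4 — take square root: d = √(0.2315) ≈ 0.4812.

d(x, mu) = √(0.2315) ≈ 0.4812


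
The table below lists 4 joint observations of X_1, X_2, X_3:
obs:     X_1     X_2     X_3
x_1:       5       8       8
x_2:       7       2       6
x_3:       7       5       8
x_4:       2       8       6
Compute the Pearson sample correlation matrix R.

Step 1 — column means:
  mean(X_1) = (5 + 7 + 7 + 2) / 4 = 21/4 = 5.25
  mean(X_2) = (8 + 2 + 5 + 8) / 4 = 23/4 = 5.75
  mean(X_3) = (8 + 6 + 8 + 6) / 4 = 28/4 = 7

Step 2 — sample variances and covariances s[i,j] = (1/(n-1)) · Σ_k (x_{k,i} - mean_i) · (x_{k,j} - mean_j), with n-1 = 3:
  s[X_1,X_1] = ((-0.25)·(-0.25) + (1.75)·(1.75) + (1.75)·(1.75) + (-3.25)·(-3.25)) / 3 = 16.75/3 = 5.5833
  s[X_1,X_2] = ((-0.25)·(2.25) + (1.75)·(-3.75) + (1.75)·(-0.75) + (-3.25)·(2.25)) / 3 = -15.75/3 = -5.25
  s[X_1,X_3] = ((-0.25)·(1) + (1.75)·(-1) + (1.75)·(1) + (-3.25)·(-1)) / 3 = 3/3 = 1
  s[X_2,X_2] = ((2.25)·(2.25) + (-3.75)·(-3.75) + (-0.75)·(-0.75) + (2.25)·(2.25)) / 3 = 24.75/3 = 8.25
  s[X_2,X_3] = ((2.25)·(1) + (-3.75)·(-1) + (-0.75)·(1) + (2.25)·(-1)) / 3 = 3/3 = 1
  s[X_3,X_3] = ((1)·(1) + (-1)·(-1) + (1)·(1) + (-1)·(-1)) / 3 = 4/3 = 1.3333
  Sample standard deviations s_i = √(s[i,i]):
  s(X_1) = √(5.5833) = 2.3629
  s(X_2) = √(8.25) = 2.8723
  s(X_3) = √(1.3333) = 1.1547

Step 3 — r_{ij} = s_{ij} / (s_i · s_j):
  r[X_1,X_1] = 1 (diagonal).
  r[X_1,X_2] = -5.25 / (2.3629 · 2.8723) = -5.25 / 6.7869 = -0.7735
  r[X_1,X_3] = 1 / (2.3629 · 1.1547) = 1 / 2.7285 = 0.3665
  r[X_2,X_2] = 1 (diagonal).
  r[X_2,X_3] = 1 / (2.8723 · 1.1547) = 1 / 3.3166 = 0.3015
  r[X_3,X_3] = 1 (diagonal).

R is symmetric with unit diagonal. Assembling:

R = [[1, -0.7735, 0.3665],
 [-0.7735, 1, 0.3015],
 [0.3665, 0.3015, 1]]


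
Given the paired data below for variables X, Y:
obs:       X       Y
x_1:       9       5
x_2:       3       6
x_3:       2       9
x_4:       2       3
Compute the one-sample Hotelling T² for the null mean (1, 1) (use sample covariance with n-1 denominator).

Step 1 — sample mean vector:
  mean(X) = (9 + 3 + 2 + 2) / 4 = 16/4 = 4
  mean(Y) = (5 + 6 + 9 + 3) / 4 = 23/4 = 5.75
  x̄ = (4, 5.75),  deviation x̄ - mu_0 = (4, 5.75) - (1, 1) = (3, 4.75).

Step 2 — sample covariance matrix, S[i,j] = (1/(n-1)) · Σ_k (x_{k,i} - mean_i) · (x_{k,j} - mean_j), divisor n-1 = 3:
  S[X,X] = ((5)·(5) + (-1)·(-1) + (-2)·(-2) + (-2)·(-2)) / 3 = 34/3 = 11.3333
  S[X,Y] = ((5)·(-0.75) + (-1)·(0.25) + (-2)·(3.25) + (-2)·(-2.75)) / 3 = -5/3 = -1.6667
  S[Y,Y] = ((-0.75)·(-0.75) + (0.25)·(0.25) + (3.25)·(3.25) + (-2.75)·(-2.75)) / 3 = 18.75/3 = 6.25
  S = [[11.3333, -1.6667],
 [-1.6667, 6.25]].

Step 3 — invert S. det(S) = 11.3333·6.25 - (-1.6667)² = 68.0556.
  S^{-1} = (1/det) · [[d, -b], [-b, a]] = [[0.0918, 0.0245],
 [0.0245, 0.1665]].

Step 4 — quadratic form (x̄ - mu_0)^T · S^{-1} · (x̄ - mu_0):
  S^{-1} · (x̄ - mu_0) = (0.3918, 0.8645),
  (x̄ - mu_0)^T · [...] = (3)·(0.3918) + (4.75)·(0.8645) = 5.2818.

Step 5 — scale by n: T² = 4 · 5.2818 = 21.1273.

T² ≈ 21.1273


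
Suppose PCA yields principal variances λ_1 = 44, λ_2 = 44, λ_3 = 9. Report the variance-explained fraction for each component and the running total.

Step 1 — total variance = trace(Sigma) = Σ λ_i = 44 + 44 + 9 = 97.

Step 2 — fraction explained by component i = λ_i / Σ λ:
  PC1: 44/97 = 0.4536
  PC2: 44/97 = 0.4536
  PC3: 9/97 = 0.0928

Step 3 — cumulative fraction after k components = (λ_1 + ... + λ_k) / Σ λ:
  k = 1: 44/97 = 0.4536
  k = 2: (44 + 44)/97 = 88/97 = 0.9072
  k = 3: (44 + 44 + 9)/97 = 97/97 = 1

Summary (fraction, with percent):

explained: PC1 0.4536 (45.36%), PC2 0.4536 (45.36%), PC3 0.0928 (9.28%);  cumulative: 0.4536, 0.9072, 1


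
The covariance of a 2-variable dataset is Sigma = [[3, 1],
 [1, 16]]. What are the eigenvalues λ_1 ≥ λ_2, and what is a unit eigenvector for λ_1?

Step 1 — characteristic polynomial of 2×2 Sigma:
  det(Sigma - λI) = λ² - trace · λ + det = 0.
  trace = 3 + 16 = 19, det = 3·16 - (1)² = 47.
Step 2 — discriminant:
  Δ = trace² - 4·det = 361 - 188 = 173.
Step 3 — eigenvalues:
  λ = (trace ± √Δ)/2 = (19 ± 13.1529)/2,
  λ_1 = 16.0765,  λ_2 = 2.9235.

Step 4 — unit eigenvector for λ_1: solve (Sigma - λ_1 I)v = 0. First row:
  (3 - 16.0765)·v_x + (1)·v_y = 0, i.e. (-13.0765)·v_x + (1)·v_y = 0,
  so v ∝ (b, λ_1 - a) = (1, 13.0765) = u.
  ||u|| = √((1)² + (13.0765)²) = √(171.9942) ≈ 13.1147,
  v_1 = u/||u|| ≈ (0.0763, 0.9971) (||v_1|| = 1).

λ_1 = 16.0765,  λ_2 = 2.9235;  v_1 ≈ (0.0763, 0.9971)


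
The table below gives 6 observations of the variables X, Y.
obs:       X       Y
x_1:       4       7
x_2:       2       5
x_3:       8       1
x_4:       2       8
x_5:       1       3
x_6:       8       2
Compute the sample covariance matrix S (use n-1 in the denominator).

Step 1 — column means:
  mean(X) = (4 + 2 + 8 + 2 + 1 + 8) / 6 = 25/6 = 4.1667
  mean(Y) = (7 + 5 + 1 + 8 + 3 + 2) / 6 = 26/6 = 4.3333

Step 2 — sample covariance S[i,j] = (1/(n-1)) · Σ_k (x_{k,i} - mean_i) · (x_{k,j} - mean_j), with n-1 = 5.
  S[X,X] = ((-0.1667)·(-0.1667) + (-2.1667)·(-2.1667) + (3.8333)·(3.8333) + (-2.1667)·(-2.1667) + (-3.1667)·(-3.1667) + (3.8333)·(3.8333)) / 5 = 48.8333/5 = 9.7667
  S[X,Y] = ((-0.1667)·(2.6667) + (-2.1667)·(0.6667) + (3.8333)·(-3.3333) + (-2.1667)·(3.6667) + (-3.1667)·(-1.3333) + (3.8333)·(-2.3333)) / 5 = -27.3333/5 = -5.4667
  S[Y,Y] = ((2.6667)·(2.6667) + (0.6667)·(0.6667) + (-3.3333)·(-3.3333) + (3.6667)·(3.6667) + (-1.3333)·(-1.3333) + (-2.3333)·(-2.3333)) / 5 = 39.3333/5 = 7.8667

S is symmetric (S[j,i] = S[i,j]). Assembling:

S = [[9.7667, -5.4667],
 [-5.4667, 7.8667]]


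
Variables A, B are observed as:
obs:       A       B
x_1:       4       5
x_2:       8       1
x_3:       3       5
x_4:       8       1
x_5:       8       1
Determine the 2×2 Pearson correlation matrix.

Step 1 — column means:
  mean(A) = (4 + 8 + 3 + 8 + 8) / 5 = 31/5 = 6.2
  mean(B) = (5 + 1 + 5 + 1 + 1) / 5 = 13/5 = 2.6

Step 2 — sample variances and covariances s[i,j] = (1/(n-1)) · Σ_k (x_{k,i} - mean_i) · (x_{k,j} - mean_j), with n-1 = 4:
  s[A,A] = ((-2.2)·(-2.2) + (1.8)·(1.8) + (-3.2)·(-3.2) + (1.8)·(1.8) + (1.8)·(1.8)) / 4 = 24.8/4 = 6.2
  s[A,B] = ((-2.2)·(2.4) + (1.8)·(-1.6) + (-3.2)·(2.4) + (1.8)·(-1.6) + (1.8)·(-1.6)) / 4 = -21.6/4 = -5.4
  s[B,B] = ((2.4)·(2.4) + (-1.6)·(-1.6) + (2.4)·(2.4) + (-1.6)·(-1.6) + (-1.6)·(-1.6)) / 4 = 19.2/4 = 4.8
  Sample standard deviations s_i = √(s[i,i]):
  s(A) = √(6.2) = 2.49
  s(B) = √(4.8) = 2.1909

Step 3 — r_{ij} = s_{ij} / (s_i · s_j):
  r[A,A] = 1 (diagonal).
  r[A,B] = -5.4 / (2.49 · 2.1909) = -5.4 / 5.4553 = -0.9899
  r[B,B] = 1 (diagonal).

R is symmetric with unit diagonal. Assembling:

R = [[1, -0.9899],
 [-0.9899, 1]]
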